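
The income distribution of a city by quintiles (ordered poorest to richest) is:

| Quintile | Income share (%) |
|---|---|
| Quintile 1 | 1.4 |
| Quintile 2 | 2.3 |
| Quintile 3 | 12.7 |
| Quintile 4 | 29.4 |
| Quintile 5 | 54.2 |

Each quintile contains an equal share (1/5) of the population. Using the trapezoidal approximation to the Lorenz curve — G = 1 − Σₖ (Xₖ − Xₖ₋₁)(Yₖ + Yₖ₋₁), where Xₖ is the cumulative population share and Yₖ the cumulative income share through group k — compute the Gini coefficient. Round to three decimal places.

Cumulative income shares Yₖ: 0.0140, 0.0370, 0.1640, 0.4580, 1.0000
Σ (Xₖ−Xₖ₋₁)(Yₖ+Yₖ₋₁) = (1/5)(0.0140+0.0000) + (1/5)(0.0370+0.0140) + (1/5)(0.1640+0.0370) + (1/5)(0.4580+0.1640) + (1/5)(1.0000+0.4580)
  = 0.0028 + 0.0102 + 0.0402 + 0.1244 + 0.2916 = 0.4692
G = 1 − 0.4692 = 0.5308

0.531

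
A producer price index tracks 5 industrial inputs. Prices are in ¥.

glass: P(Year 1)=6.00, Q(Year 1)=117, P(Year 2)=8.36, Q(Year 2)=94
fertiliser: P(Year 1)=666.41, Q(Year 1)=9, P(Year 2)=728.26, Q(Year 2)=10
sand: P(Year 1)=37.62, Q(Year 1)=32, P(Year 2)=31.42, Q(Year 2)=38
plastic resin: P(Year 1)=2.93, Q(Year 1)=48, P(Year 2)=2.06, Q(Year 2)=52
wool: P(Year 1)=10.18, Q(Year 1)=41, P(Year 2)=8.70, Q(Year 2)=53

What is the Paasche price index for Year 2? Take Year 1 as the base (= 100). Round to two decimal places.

105.15

Paasche price index uses current-period quantities as weights.
ΣP(Year 2)·Q(Year 2) = 8.36×94 + 728.26×10 + 31.42×38 + 2.06×52 + 8.70×53 = 785.84 + 7282.6 + 1193.96 + 107.12 + 461.1 = 9830.62
ΣP(Year 1)·Q(Year 2) = 6.00×94 + 666.41×10 + 37.62×38 + 2.93×52 + 10.18×53 = 564 + 6664.1 + 1429.56 + 152.36 + 539.54 = 9349.56
Index = 9830.62 / 9349.56 × 100 = 105.1453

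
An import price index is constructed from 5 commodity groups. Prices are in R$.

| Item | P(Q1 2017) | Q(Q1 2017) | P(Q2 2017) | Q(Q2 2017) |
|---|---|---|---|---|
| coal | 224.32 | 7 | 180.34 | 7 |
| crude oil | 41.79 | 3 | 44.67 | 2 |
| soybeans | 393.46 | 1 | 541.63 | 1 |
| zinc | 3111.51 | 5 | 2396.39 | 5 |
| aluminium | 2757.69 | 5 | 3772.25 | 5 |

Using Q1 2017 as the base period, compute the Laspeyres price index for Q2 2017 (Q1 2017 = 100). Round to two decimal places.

Laspeyres price index uses base-period quantities as weights.
ΣP(Q2 2017)·Q(Q1 2017) = 180.34×7 + 44.67×3 + 541.63×1 + 2396.39×5 + 3772.25×5 = 1262.38 + 134.01 + 541.63 + 11981.95 + 18861.25 = 32781.22
ΣP(Q1 2017)·Q(Q1 2017) = 224.32×7 + 41.79×3 + 393.46×1 + 3111.51×5 + 2757.69×5 = 1570.24 + 125.37 + 393.46 + 15557.55 + 13788.45 = 31435.07
Index = 32781.22 / 31435.07 × 100 = 104.2823

104.28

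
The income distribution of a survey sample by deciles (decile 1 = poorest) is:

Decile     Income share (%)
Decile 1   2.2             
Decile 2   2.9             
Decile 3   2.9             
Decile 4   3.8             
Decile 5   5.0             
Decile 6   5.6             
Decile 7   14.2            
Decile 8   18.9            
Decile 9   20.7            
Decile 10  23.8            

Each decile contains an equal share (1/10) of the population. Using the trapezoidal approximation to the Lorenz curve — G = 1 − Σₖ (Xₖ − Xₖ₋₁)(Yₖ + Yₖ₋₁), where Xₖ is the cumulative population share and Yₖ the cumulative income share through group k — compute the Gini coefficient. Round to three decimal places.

Cumulative income shares Yₖ: 0.0220, 0.0510, 0.0800, 0.1180, 0.1680, 0.2240, 0.3660, 0.5550, 0.7620, 1.0000
Σ (Xₖ−Xₖ₋₁)(Yₖ+Yₖ₋₁) = (1/10)(0.0220+0.0000) + (1/10)(0.0510+0.0220) + (1/10)(0.0800+0.0510) + (1/10)(0.1180+0.0800) + (1/10)(0.1680+0.1180) + (1/10)(0.2240+0.1680) + (1/10)(0.3660+0.2240) + (1/10)(0.5550+0.3660) + (1/10)(0.7620+0.5550) + (1/10)(1.0000+0.7620)
  = 0.0022 + 0.0073 + 0.0131 + 0.0198 + 0.0286 + 0.0392 + 0.0590 + 0.0921 + 0.1317 + 0.1762 = 0.5692
G = 1 − 0.5692 = 0.4308

0.431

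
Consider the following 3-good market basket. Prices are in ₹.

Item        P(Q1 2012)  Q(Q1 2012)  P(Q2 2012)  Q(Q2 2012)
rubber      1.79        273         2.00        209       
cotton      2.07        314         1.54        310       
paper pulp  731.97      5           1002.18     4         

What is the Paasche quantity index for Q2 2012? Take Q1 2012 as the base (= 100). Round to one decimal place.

Paasche quantity index uses current-period prices as weights.
ΣP(Q2 2012)·Q(Q2 2012) = 2.00×209 + 1.54×310 + 1002.18×4 = 418 + 477.4 + 4008.72 = 4904.12
ΣP(Q2 2012)·Q(Q1 2012) = 2.00×273 + 1.54×314 + 1002.18×5 = 546 + 483.56 + 5010.9 = 6040.46
Index = 4904.12 / 6040.46 × 100 = 81.1879

81.2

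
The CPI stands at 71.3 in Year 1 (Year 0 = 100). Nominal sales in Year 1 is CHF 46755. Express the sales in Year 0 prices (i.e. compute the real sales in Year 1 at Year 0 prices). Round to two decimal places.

65575.04

Real = Nominal ÷ (Index/100) = 46755 ÷ (71.3/100)
     = 46755 ÷ 0.713 = 65575.0351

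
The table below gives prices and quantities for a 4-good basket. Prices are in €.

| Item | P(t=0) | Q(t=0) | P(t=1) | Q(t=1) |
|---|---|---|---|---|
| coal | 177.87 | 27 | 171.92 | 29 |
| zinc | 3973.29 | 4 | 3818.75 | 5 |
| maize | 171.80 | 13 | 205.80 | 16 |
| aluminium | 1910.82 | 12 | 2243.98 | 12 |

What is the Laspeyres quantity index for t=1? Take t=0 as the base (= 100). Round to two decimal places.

110.56

Laspeyres quantity index uses base-period prices as weights.
ΣP(t=0)·Q(t=1) = 177.87×29 + 3973.29×5 + 171.80×16 + 1910.82×12 = 5158.23 + 19866.45 + 2748.8 + 22929.84 = 50703.32
ΣP(t=0)·Q(t=0) = 177.87×27 + 3973.29×4 + 171.80×13 + 1910.82×12 = 4802.49 + 15893.16 + 2233.4 + 22929.84 = 45858.89
Index = 50703.32 / 45858.89 × 100 = 110.5638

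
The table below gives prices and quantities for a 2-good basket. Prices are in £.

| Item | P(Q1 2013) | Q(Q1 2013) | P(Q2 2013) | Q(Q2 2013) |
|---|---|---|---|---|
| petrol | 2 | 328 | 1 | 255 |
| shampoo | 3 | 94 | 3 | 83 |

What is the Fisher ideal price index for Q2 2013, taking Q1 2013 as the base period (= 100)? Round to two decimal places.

65.71

Laspeyres component (base-period weights):
ΣP(Q2 2013)Q(Q1 2013) = 1×328 + 3×94 = 328 + 282 = 610
ΣP(Q1 2013)Q(Q1 2013) = 2×328 + 3×94 = 656 + 282 = 938
L = 610 / 938 × 100 = 65.0320
Paasche component (current-period weights):
ΣP(Q2 2013)Q(Q2 2013) = 1×255 + 3×83 = 255 + 249 = 504
ΣP(Q1 2013)Q(Q2 2013) = 2×255 + 3×83 = 510 + 249 = 759
P = 504 / 759 × 100 = 66.4032
Fisher = √(L × P) = √(65.0320 × 66.4032) = 65.7140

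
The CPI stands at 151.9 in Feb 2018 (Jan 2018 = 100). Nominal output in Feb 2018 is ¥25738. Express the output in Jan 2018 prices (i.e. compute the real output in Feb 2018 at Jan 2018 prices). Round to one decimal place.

Real = Nominal ÷ (Index/100) = 25738 ÷ (151.9/100)
     = 25738 ÷ 1.519 = 16944.0421

16944.0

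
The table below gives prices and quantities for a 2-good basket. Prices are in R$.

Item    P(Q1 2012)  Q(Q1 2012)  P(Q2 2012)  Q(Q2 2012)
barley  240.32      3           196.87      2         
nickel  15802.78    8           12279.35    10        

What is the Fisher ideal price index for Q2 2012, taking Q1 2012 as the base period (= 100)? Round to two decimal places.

Laspeyres component (base-period weights):
ΣP(Q2 2012)Q(Q1 2012) = 196.87×3 + 12279.35×8 = 590.61 + 98234.8 = 98825.41
ΣP(Q1 2012)Q(Q1 2012) = 240.32×3 + 15802.78×8 = 720.96 + 126422.24 = 127143.2
L = 98825.41 / 127143.2 × 100 = 77.7276
Paasche component (current-period weights):
ΣP(Q2 2012)Q(Q2 2012) = 196.87×2 + 12279.35×10 = 393.74 + 122793.5 = 123187.24
ΣP(Q1 2012)Q(Q2 2012) = 240.32×2 + 15802.78×10 = 480.64 + 158027.8 = 158508.44
P = 123187.24 / 158508.44 × 100 = 77.7165
Fisher = √(L × P) = √(77.7276 × 77.7165) = 77.7221

77.72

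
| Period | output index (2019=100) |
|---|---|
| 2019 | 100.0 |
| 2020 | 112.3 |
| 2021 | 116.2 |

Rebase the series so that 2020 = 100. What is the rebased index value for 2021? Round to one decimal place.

Rebased(2021) = 116.2 / 112.3 × 100 = 103.4728

103.5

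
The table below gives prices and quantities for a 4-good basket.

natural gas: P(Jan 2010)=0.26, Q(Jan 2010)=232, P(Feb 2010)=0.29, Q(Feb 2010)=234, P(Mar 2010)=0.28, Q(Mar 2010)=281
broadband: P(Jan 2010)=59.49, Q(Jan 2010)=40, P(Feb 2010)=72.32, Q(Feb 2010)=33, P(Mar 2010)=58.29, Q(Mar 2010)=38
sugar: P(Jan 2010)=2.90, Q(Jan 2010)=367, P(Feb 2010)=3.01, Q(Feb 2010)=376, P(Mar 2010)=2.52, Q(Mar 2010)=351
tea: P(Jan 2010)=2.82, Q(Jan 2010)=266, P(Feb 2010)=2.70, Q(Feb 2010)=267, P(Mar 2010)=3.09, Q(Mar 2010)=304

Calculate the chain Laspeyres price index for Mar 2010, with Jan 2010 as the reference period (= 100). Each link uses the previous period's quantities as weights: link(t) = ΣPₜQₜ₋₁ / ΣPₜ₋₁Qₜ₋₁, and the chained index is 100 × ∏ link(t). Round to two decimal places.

Link Jan 2010→Feb 2010:
ΣP(Feb 2010)Q(Jan 2010) = 0.29×232 + 72.32×40 + 3.01×367 + 2.70×266 = 67.28 + 2892.8 + 1104.67 + 718.2 = 4782.95
ΣP(Jan 2010)Q(Jan 2010) = 0.26×232 + 59.49×40 + 2.90×367 + 2.82×266 = 60.32 + 2379.6 + 1064.3 + 750.12 = 4254.34
link = 4782.95/4254.34 = 1.124252
Link Feb 2010→Mar 2010:
ΣP(Mar 2010)Q(Feb 2010) = 0.28×234 + 58.29×33 + 2.52×376 + 3.09×267 = 65.52 + 1923.57 + 947.52 + 825.03 = 3761.64
ΣP(Feb 2010)Q(Feb 2010) = 0.29×234 + 72.32×33 + 3.01×376 + 2.70×267 = 67.86 + 2386.56 + 1131.76 + 720.9 = 4307.08
link = 3761.64/4307.08 = 0.873362
Chained index = 100 × 1.124252 × 0.873362 = 98.1879

98.19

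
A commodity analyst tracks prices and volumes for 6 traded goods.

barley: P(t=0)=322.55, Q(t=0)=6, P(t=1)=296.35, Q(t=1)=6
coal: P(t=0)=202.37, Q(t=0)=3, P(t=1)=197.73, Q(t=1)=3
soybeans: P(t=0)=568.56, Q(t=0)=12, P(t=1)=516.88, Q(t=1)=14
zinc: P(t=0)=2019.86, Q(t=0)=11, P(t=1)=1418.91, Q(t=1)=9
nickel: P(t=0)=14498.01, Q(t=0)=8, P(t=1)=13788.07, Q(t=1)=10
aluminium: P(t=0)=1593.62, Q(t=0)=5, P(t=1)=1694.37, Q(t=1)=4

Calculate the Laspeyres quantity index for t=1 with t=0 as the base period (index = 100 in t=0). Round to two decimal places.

115.75

Laspeyres quantity index uses base-period prices as weights.
ΣP(t=0)·Q(t=1) = 322.55×6 + 202.37×3 + 568.56×14 + 2019.86×9 + 14498.01×10 + 1593.62×4 = 1935.3 + 607.11 + 7959.84 + 18178.74 + 144980.1 + 6374.48 = 180035.57
ΣP(t=0)·Q(t=0) = 322.55×6 + 202.37×3 + 568.56×12 + 2019.86×11 + 14498.01×8 + 1593.62×5 = 1935.3 + 607.11 + 6822.72 + 22218.46 + 115984.08 + 7968.1 = 155535.77
Index = 180035.57 / 155535.77 × 100 = 115.7519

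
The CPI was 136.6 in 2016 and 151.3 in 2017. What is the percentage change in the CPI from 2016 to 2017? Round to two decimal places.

10.76%

Change = (151.3 − 136.6) / 136.6 × 100
       = 14.7 / 136.6 × 100 = 10.7613%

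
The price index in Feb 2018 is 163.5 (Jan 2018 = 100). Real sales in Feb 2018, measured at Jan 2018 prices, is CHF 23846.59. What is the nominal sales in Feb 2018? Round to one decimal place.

Nominal = Real × (Index/100) = 23846.59 × (163.5/100)
        = 23846.59 × 1.635 = 38989.1747

38989.2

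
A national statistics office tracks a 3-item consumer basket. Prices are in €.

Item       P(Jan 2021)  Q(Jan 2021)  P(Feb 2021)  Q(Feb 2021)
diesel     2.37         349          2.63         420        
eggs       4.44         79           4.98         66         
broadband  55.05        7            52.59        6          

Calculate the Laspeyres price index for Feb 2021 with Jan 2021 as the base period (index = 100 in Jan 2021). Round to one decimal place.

Laspeyres price index uses base-period quantities as weights.
ΣP(Feb 2021)·Q(Jan 2021) = 2.63×349 + 4.98×79 + 52.59×7 = 917.87 + 393.42 + 368.13 = 1679.42
ΣP(Jan 2021)·Q(Jan 2021) = 2.37×349 + 4.44×79 + 55.05×7 = 827.13 + 350.76 + 385.35 = 1563.24
Index = 1679.42 / 1563.24 × 100 = 107.4320

107.4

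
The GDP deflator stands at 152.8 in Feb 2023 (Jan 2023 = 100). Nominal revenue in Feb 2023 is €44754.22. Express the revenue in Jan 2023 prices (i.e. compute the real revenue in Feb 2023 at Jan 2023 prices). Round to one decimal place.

Real = Nominal ÷ (Index/100) = 44754.22 ÷ (152.8/100)
     = 44754.22 ÷ 1.528 = 29289.4110

29289.4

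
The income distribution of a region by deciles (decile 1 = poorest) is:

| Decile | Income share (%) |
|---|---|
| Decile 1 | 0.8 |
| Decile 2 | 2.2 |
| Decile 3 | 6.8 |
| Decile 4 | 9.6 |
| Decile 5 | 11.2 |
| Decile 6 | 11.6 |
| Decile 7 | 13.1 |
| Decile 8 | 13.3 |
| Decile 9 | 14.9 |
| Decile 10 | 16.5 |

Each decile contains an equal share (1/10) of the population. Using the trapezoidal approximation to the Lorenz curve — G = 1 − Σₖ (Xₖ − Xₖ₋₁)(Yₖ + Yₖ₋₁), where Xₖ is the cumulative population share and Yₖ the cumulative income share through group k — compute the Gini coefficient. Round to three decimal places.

Cumulative income shares Yₖ: 0.0080, 0.0300, 0.0980, 0.1940, 0.3060, 0.4220, 0.5530, 0.6860, 0.8350, 1.0000
Σ (Xₖ−Xₖ₋₁)(Yₖ+Yₖ₋₁) = (1/10)(0.0080+0.0000) + (1/10)(0.0300+0.0080) + (1/10)(0.0980+0.0300) + (1/10)(0.1940+0.0980) + (1/10)(0.3060+0.1940) + (1/10)(0.4220+0.3060) + (1/10)(0.5530+0.4220) + (1/10)(0.6860+0.5530) + (1/10)(0.8350+0.6860) + (1/10)(1.0000+0.8350)
  = 0.0008 + 0.0038 + 0.0128 + 0.0292 + 0.0500 + 0.0728 + 0.0975 + 0.1239 + 0.1521 + 0.1835 = 0.7264
G = 1 − 0.7264 = 0.2736

0.274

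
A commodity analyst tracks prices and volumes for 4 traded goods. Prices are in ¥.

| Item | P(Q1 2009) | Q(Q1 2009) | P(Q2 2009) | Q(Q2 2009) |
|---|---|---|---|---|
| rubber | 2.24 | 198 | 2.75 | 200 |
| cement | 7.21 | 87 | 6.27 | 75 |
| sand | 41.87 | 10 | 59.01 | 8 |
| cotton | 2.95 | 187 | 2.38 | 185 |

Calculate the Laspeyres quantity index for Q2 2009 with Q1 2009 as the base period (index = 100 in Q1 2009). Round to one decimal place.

Laspeyres quantity index uses base-period prices as weights.
ΣP(Q1 2009)·Q(Q2 2009) = 2.24×200 + 7.21×75 + 41.87×8 + 2.95×185 = 448 + 540.75 + 334.96 + 545.75 = 1869.46
ΣP(Q1 2009)·Q(Q1 2009) = 2.24×198 + 7.21×87 + 41.87×10 + 2.95×187 = 443.52 + 627.27 + 418.7 + 551.65 = 2041.14
Index = 1869.46 / 2041.14 × 100 = 91.5890

91.6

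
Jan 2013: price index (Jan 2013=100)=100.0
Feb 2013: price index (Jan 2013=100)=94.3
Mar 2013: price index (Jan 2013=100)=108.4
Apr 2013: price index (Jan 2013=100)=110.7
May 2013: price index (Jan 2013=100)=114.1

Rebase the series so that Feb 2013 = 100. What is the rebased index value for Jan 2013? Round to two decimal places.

Rebased(Jan 2013) = 100.0 / 94.3 × 100 = 106.0445

106.04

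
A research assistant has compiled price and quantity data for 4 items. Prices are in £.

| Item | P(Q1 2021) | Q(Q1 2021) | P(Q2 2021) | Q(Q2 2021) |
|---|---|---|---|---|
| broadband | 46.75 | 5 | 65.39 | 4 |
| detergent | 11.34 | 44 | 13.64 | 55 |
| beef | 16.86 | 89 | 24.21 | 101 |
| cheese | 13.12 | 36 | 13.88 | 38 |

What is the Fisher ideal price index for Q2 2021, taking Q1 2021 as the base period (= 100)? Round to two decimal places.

Laspeyres component (base-period weights):
ΣP(Q2 2021)Q(Q1 2021) = 65.39×5 + 13.64×44 + 24.21×89 + 13.88×36 = 326.95 + 600.16 + 2154.69 + 499.68 = 3581.48
ΣP(Q1 2021)Q(Q1 2021) = 46.75×5 + 11.34×44 + 16.86×89 + 13.12×36 = 233.75 + 498.96 + 1500.54 + 472.32 = 2705.57
L = 3581.48 / 2705.57 × 100 = 132.3743
Paasche component (current-period weights):
ΣP(Q2 2021)Q(Q2 2021) = 65.39×4 + 13.64×55 + 24.21×101 + 13.88×38 = 261.56 + 750.2 + 2445.21 + 527.44 = 3984.41
ΣP(Q1 2021)Q(Q2 2021) = 46.75×4 + 11.34×55 + 16.86×101 + 13.12×38 = 187 + 623.7 + 1702.86 + 498.56 = 3012.12
P = 3984.41 / 3012.12 × 100 = 132.2793
Fisher = √(L × P) = √(132.3743 × 132.2793) = 132.3268

132.33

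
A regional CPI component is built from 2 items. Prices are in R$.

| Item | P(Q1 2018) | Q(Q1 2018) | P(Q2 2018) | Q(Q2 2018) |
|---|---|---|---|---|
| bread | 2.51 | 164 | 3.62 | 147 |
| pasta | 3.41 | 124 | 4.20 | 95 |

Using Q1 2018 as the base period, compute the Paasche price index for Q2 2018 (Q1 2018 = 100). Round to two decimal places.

Paasche price index uses current-period quantities as weights.
ΣP(Q2 2018)·Q(Q2 2018) = 3.62×147 + 4.20×95 = 532.14 + 399 = 931.14
ΣP(Q1 2018)·Q(Q2 2018) = 2.51×147 + 3.41×95 = 368.97 + 323.95 = 692.92
Index = 931.14 / 692.92 × 100 = 134.3791

134.38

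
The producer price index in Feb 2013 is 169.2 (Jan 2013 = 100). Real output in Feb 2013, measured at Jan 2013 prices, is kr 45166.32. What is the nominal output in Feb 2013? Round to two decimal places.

Nominal = Real × (Index/100) = 45166.32 × (169.2/100)
        = 45166.32 × 1.692 = 76421.4134

76421.41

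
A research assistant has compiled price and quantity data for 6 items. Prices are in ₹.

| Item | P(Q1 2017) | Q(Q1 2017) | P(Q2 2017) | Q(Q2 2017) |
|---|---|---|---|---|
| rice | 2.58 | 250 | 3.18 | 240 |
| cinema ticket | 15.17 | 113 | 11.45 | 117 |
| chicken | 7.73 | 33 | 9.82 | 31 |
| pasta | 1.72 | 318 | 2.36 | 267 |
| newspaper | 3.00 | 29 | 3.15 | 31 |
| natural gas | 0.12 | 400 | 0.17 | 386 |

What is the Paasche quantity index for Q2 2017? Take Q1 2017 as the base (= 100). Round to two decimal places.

Paasche quantity index uses current-period prices as weights.
ΣP(Q2 2017)·Q(Q2 2017) = 3.18×240 + 11.45×117 + 9.82×31 + 2.36×267 + 3.15×31 + 0.17×386 = 763.2 + 1339.65 + 304.42 + 630.12 + 97.65 + 65.62 = 3200.66
ΣP(Q2 2017)·Q(Q1 2017) = 3.18×250 + 11.45×113 + 9.82×33 + 2.36×318 + 3.15×29 + 0.17×400 = 795 + 1293.85 + 324.06 + 750.48 + 91.35 + 68 = 3322.74
Index = 3200.66 / 3322.74 × 100 = 96.3259

96.33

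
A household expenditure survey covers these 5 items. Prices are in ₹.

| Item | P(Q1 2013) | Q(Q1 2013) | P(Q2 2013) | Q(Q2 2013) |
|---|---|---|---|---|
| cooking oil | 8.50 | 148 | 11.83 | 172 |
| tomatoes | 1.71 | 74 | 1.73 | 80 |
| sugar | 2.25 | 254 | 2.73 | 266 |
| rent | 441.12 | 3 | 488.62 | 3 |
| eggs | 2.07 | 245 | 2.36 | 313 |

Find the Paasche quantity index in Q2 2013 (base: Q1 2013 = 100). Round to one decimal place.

110.6

Paasche quantity index uses current-period prices as weights.
ΣP(Q2 2013)·Q(Q2 2013) = 11.83×172 + 1.73×80 + 2.73×266 + 488.62×3 + 2.36×313 = 2034.76 + 138.4 + 726.18 + 1465.86 + 738.68 = 5103.88
ΣP(Q2 2013)·Q(Q1 2013) = 11.83×148 + 1.73×74 + 2.73×254 + 488.62×3 + 2.36×245 = 1750.84 + 128.02 + 693.42 + 1465.86 + 578.2 = 4616.34
Index = 5103.88 / 4616.34 × 100 = 110.5612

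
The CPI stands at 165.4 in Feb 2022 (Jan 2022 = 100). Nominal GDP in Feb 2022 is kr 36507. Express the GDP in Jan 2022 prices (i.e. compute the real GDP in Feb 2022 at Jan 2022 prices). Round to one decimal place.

Real = Nominal ÷ (Index/100) = 36507 ÷ (165.4/100)
     = 36507 ÷ 1.654 = 22071.9468

22071.9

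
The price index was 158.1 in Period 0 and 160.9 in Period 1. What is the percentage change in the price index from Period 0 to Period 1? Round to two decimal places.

Change = (160.9 − 158.1) / 158.1 × 100
       = 2.8 / 158.1 × 100 = 1.7710%

1.77%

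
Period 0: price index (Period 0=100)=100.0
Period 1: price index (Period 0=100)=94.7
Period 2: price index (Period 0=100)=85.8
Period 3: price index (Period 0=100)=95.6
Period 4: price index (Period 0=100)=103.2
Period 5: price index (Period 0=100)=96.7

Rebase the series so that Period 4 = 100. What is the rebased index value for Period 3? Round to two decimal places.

92.64

Rebased(Period 3) = 95.6 / 103.2 × 100 = 92.6357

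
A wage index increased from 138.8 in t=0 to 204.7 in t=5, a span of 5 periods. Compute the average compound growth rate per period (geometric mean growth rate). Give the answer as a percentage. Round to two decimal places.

8.08%

Growth factor = (204.7/138.8)^(1/5) = (1.474784)^(1/5) = 1.080801
Growth rate = 1.080801 − 1 = 0.080801 = 8.0801%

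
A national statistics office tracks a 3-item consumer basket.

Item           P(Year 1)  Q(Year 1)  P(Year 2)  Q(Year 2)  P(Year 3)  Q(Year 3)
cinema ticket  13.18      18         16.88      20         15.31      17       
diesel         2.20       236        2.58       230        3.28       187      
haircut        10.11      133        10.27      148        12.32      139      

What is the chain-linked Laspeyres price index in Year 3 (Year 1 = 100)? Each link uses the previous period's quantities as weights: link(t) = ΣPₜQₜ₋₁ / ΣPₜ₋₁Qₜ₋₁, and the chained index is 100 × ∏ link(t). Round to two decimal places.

Link Year 1→Year 2:
ΣP(Year 2)Q(Year 1) = 16.88×18 + 2.58×236 + 10.27×133 = 303.84 + 608.88 + 1365.91 = 2278.63
ΣP(Year 1)Q(Year 1) = 13.18×18 + 2.20×236 + 10.11×133 = 237.24 + 519.2 + 1344.63 = 2101.07
link = 2278.63/2101.07 = 1.084509
Link Year 2→Year 3:
ΣP(Year 3)Q(Year 2) = 15.31×20 + 3.28×230 + 12.32×148 = 306.2 + 754.4 + 1823.36 = 2883.96
ΣP(Year 2)Q(Year 2) = 16.88×20 + 2.58×230 + 10.27×148 = 337.6 + 593.4 + 1519.96 = 2450.96
link = 2883.96/2450.96 = 1.176665
Chained index = 100 × 1.084509 × 1.176665 = 127.6105

127.61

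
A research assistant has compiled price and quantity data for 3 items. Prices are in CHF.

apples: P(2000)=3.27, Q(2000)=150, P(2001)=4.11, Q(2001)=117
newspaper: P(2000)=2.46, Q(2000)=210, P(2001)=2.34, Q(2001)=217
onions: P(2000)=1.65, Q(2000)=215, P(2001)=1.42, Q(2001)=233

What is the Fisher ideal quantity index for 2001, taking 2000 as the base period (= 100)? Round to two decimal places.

Laspeyres component (base-period weights):
ΣP(2000)Q(2001) = 3.27×117 + 2.46×217 + 1.65×233 = 382.59 + 533.82 + 384.45 = 1300.86
ΣP(2000)Q(2000) = 3.27×150 + 2.46×210 + 1.65×215 = 490.5 + 516.6 + 354.75 = 1361.85
L = 1300.86 / 1361.85 × 100 = 95.5215
Paasche component (current-period weights):
ΣP(2001)Q(2001) = 4.11×117 + 2.34×217 + 1.42×233 = 480.87 + 507.78 + 330.86 = 1319.51
ΣP(2001)Q(2000) = 4.11×150 + 2.34×210 + 1.42×215 = 616.5 + 491.4 + 305.3 = 1413.2
P = 1319.51 / 1413.2 × 100 = 93.3704
Fisher = √(L × P) = √(95.5215 × 93.3704) = 94.4398

94.44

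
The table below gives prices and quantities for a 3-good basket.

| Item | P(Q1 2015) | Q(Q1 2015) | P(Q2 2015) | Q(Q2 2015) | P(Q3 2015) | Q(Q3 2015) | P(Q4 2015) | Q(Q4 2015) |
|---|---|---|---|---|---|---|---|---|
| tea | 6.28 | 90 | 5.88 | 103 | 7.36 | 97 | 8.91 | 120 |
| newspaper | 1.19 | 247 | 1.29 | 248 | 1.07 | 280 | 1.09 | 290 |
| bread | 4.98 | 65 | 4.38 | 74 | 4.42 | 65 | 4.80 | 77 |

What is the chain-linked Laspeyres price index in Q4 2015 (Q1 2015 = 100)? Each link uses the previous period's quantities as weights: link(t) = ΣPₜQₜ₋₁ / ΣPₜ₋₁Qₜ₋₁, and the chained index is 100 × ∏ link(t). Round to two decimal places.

Link Q1 2015→Q2 2015:
ΣP(Q2 2015)Q(Q1 2015) = 5.88×90 + 1.29×247 + 4.38×65 = 529.2 + 318.63 + 284.7 = 1132.53
ΣP(Q1 2015)Q(Q1 2015) = 6.28×90 + 1.19×247 + 4.98×65 = 565.2 + 293.93 + 323.7 = 1182.83
link = 1132.53/1182.83 = 0.957475
Link Q2 2015→Q3 2015:
ΣP(Q3 2015)Q(Q2 2015) = 7.36×103 + 1.07×248 + 4.42×74 = 758.08 + 265.36 + 327.08 = 1350.52
ΣP(Q2 2015)Q(Q2 2015) = 5.88×103 + 1.29×248 + 4.38×74 = 605.64 + 319.92 + 324.12 = 1249.68
link = 1350.52/1249.68 = 1.080693
Link Q3 2015→Q4 2015:
ΣP(Q4 2015)Q(Q3 2015) = 8.91×97 + 1.09×280 + 4.80×65 = 864.27 + 305.2 + 312 = 1481.47
ΣP(Q3 2015)Q(Q3 2015) = 7.36×97 + 1.07×280 + 4.42×65 = 713.92 + 299.6 + 287.3 = 1300.82
link = 1481.47/1300.82 = 1.138874
Chained index = 100 × 0.957475 × 1.080693 × 1.138874 = 117.8434

117.84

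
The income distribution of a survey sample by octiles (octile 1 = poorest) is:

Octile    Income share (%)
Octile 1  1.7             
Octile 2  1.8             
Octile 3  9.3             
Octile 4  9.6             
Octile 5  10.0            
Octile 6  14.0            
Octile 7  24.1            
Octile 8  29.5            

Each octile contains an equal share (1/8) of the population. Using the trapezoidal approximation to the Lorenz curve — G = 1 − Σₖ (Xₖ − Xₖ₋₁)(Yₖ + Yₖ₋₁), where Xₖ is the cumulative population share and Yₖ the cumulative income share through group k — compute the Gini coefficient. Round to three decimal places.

Cumulative income shares Yₖ: 0.0170, 0.0350, 0.1280, 0.2240, 0.3240, 0.4640, 0.7050, 1.0000
Σ (Xₖ−Xₖ₋₁)(Yₖ+Yₖ₋₁) = (1/8)(0.0170+0.0000) + (1/8)(0.0350+0.0170) + (1/8)(0.1280+0.0350) + (1/8)(0.2240+0.1280) + (1/8)(0.3240+0.2240) + (1/8)(0.4640+0.3240) + (1/8)(0.7050+0.4640) + (1/8)(1.0000+0.7050)
  = 0.0021 + 0.0065 + 0.0204 + 0.0440 + 0.0685 + 0.0985 + 0.1461 + 0.2131 = 0.5993
G = 1 − 0.5993 = 0.4007

0.401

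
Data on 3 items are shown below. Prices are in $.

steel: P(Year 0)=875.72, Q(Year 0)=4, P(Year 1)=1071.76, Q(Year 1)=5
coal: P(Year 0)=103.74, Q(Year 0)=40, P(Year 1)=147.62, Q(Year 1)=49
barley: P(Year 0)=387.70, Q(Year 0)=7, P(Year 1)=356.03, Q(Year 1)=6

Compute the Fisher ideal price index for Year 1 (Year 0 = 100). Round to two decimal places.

Laspeyres component (base-period weights):
ΣP(Year 1)Q(Year 0) = 1071.76×4 + 147.62×40 + 356.03×7 = 4287.04 + 5904.8 + 2492.21 = 12684.05
ΣP(Year 0)Q(Year 0) = 875.72×4 + 103.74×40 + 387.70×7 = 3502.88 + 4149.6 + 2713.9 = 10366.38
L = 12684.05 / 10366.38 × 100 = 122.3576
Paasche component (current-period weights):
ΣP(Year 1)Q(Year 1) = 1071.76×5 + 147.62×49 + 356.03×6 = 5358.8 + 7233.38 + 2136.18 = 14728.36
ΣP(Year 0)Q(Year 1) = 875.72×5 + 103.74×49 + 387.70×6 = 4378.6 + 5083.26 + 2326.2 = 11788.06
P = 14728.36 / 11788.06 × 100 = 124.9430
Fisher = √(L × P) = √(122.3576 × 124.9430) = 123.6435

123.64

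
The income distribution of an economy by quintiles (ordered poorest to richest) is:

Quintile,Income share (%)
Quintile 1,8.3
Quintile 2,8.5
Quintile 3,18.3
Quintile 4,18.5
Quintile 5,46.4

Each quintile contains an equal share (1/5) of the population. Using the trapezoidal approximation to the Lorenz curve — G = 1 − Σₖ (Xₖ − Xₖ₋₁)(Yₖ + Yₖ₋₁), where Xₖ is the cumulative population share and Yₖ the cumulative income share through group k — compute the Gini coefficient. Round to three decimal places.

0.345

Cumulative income shares Yₖ: 0.0830, 0.1680, 0.3510, 0.5360, 1.0000
Σ (Xₖ−Xₖ₋₁)(Yₖ+Yₖ₋₁) = (1/5)(0.0830+0.0000) + (1/5)(0.1680+0.0830) + (1/5)(0.3510+0.1680) + (1/5)(0.5360+0.3510) + (1/5)(1.0000+0.5360)
  = 0.0166 + 0.0502 + 0.1038 + 0.1774 + 0.3072 = 0.6552
G = 1 − 0.6552 = 0.3448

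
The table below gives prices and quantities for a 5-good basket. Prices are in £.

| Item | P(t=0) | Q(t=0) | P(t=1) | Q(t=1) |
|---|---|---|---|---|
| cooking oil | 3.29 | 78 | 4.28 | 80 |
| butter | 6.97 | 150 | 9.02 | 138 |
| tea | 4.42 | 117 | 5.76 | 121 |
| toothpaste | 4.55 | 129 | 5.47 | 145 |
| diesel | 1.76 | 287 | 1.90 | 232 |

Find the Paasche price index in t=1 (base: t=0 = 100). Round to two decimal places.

Paasche price index uses current-period quantities as weights.
ΣP(t=1)·Q(t=1) = 4.28×80 + 9.02×138 + 5.76×121 + 5.47×145 + 1.90×232 = 342.4 + 1244.76 + 696.96 + 793.15 + 440.8 = 3518.07
ΣP(t=0)·Q(t=1) = 3.29×80 + 6.97×138 + 4.42×121 + 4.55×145 + 1.76×232 = 263.2 + 961.86 + 534.82 + 659.75 + 408.32 = 2827.95
Index = 3518.07 / 2827.95 × 100 = 124.4035

124.40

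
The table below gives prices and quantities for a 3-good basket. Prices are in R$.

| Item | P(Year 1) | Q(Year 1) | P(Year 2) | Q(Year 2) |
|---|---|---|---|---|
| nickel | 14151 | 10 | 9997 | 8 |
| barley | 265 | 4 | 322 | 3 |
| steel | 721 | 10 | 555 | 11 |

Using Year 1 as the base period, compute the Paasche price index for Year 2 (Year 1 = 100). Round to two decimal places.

71.39

Paasche price index uses current-period quantities as weights.
ΣP(Year 2)·Q(Year 2) = 9997×8 + 322×3 + 555×11 = 79976 + 966 + 6105 = 87047
ΣP(Year 1)·Q(Year 2) = 14151×8 + 265×3 + 721×11 = 113208 + 795 + 7931 = 121934
Index = 87047 / 121934 × 100 = 71.3886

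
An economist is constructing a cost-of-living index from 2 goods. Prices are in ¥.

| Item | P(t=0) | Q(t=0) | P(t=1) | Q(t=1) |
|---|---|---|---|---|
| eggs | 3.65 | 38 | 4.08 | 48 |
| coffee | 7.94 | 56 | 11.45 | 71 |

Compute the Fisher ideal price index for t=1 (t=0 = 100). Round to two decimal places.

Laspeyres component (base-period weights):
ΣP(t=1)Q(t=0) = 4.08×38 + 11.45×56 = 155.04 + 641.2 = 796.24
ΣP(t=0)Q(t=0) = 3.65×38 + 7.94×56 = 138.7 + 444.64 = 583.34
L = 796.24 / 583.34 × 100 = 136.4967
Paasche component (current-period weights):
ΣP(t=1)Q(t=1) = 4.08×48 + 11.45×71 = 195.84 + 812.95 = 1008.79
ΣP(t=0)Q(t=1) = 3.65×48 + 7.94×71 = 175.2 + 563.74 = 738.94
P = 1008.79 / 738.94 × 100 = 136.5185
Fisher = √(L × P) = √(136.4967 × 136.5185) = 136.5076

136.51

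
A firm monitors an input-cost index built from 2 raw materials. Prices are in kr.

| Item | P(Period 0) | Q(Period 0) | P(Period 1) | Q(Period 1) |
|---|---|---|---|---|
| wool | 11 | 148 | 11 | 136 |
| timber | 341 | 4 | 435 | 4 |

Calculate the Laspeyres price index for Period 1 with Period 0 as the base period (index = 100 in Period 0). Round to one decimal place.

Laspeyres price index uses base-period quantities as weights.
ΣP(Period 1)·Q(Period 0) = 11×148 + 435×4 = 1628 + 1740 = 3368
ΣP(Period 0)·Q(Period 0) = 11×148 + 341×4 = 1628 + 1364 = 2992
Index = 3368 / 2992 × 100 = 112.5668

112.6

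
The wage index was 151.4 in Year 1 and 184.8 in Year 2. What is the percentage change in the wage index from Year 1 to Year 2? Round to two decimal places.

Change = (184.8 − 151.4) / 151.4 × 100
       = 33.4 / 151.4 × 100 = 22.0608%

22.06%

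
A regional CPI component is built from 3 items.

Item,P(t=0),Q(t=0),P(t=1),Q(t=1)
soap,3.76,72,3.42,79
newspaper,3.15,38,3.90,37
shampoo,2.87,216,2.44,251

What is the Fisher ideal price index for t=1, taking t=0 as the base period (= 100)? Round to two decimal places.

Laspeyres component (base-period weights):
ΣP(t=1)Q(t=0) = 3.42×72 + 3.90×38 + 2.44×216 = 246.24 + 148.2 + 527.04 = 921.48
ΣP(t=0)Q(t=0) = 3.76×72 + 3.15×38 + 2.87×216 = 270.72 + 119.7 + 619.92 = 1010.34
L = 921.48 / 1010.34 × 100 = 91.2049
Paasche component (current-period weights):
ΣP(t=1)Q(t=1) = 3.42×79 + 3.90×37 + 2.44×251 = 270.18 + 144.3 + 612.44 = 1026.92
ΣP(t=0)Q(t=1) = 3.76×79 + 3.15×37 + 2.87×251 = 297.04 + 116.55 + 720.37 = 1133.96
P = 1026.92 / 1133.96 × 100 = 90.5605
Fisher = √(L × P) = √(91.2049 × 90.5605) = 90.8822

90.88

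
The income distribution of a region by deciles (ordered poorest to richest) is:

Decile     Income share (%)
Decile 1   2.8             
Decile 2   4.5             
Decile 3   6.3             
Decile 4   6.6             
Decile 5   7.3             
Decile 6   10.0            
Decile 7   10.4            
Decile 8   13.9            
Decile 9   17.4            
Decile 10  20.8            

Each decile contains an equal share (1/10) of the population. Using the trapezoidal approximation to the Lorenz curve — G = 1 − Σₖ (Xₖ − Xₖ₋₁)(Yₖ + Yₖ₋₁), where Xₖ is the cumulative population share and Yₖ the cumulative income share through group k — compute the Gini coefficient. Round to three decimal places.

0.304

Cumulative income shares Yₖ: 0.0280, 0.0730, 0.1360, 0.2020, 0.2750, 0.3750, 0.4790, 0.6180, 0.7920, 1.0000
Σ (Xₖ−Xₖ₋₁)(Yₖ+Yₖ₋₁) = (1/10)(0.0280+0.0000) + (1/10)(0.0730+0.0280) + (1/10)(0.1360+0.0730) + (1/10)(0.2020+0.1360) + (1/10)(0.2750+0.2020) + (1/10)(0.3750+0.2750) + (1/10)(0.4790+0.3750) + (1/10)(0.6180+0.4790) + (1/10)(0.7920+0.6180) + (1/10)(1.0000+0.7920)
  = 0.0028 + 0.0101 + 0.0209 + 0.0338 + 0.0477 + 0.0650 + 0.0854 + 0.1097 + 0.1410 + 0.1792 = 0.6956
G = 1 − 0.6956 = 0.3044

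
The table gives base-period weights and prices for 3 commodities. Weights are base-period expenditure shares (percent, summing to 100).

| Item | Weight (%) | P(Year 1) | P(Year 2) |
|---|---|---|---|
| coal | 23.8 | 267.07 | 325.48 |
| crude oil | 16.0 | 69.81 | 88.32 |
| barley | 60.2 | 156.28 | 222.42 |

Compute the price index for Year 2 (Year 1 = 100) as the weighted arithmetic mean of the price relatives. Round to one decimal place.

coal: 23.8 × (325.48/267.07) = 23.8 × 1.218707 = 29.0052
crude oil: 16.0 × (88.32/69.81) = 16.0 × 1.265148 = 20.2424
barley: 60.2 × (222.42/156.28) = 60.2 × 1.423215 = 85.6775
Index = Σ wᵢ·(p₁ᵢ/p₀ᵢ) = 29.0052 + 20.2424 + 85.6775 = 134.9251

134.9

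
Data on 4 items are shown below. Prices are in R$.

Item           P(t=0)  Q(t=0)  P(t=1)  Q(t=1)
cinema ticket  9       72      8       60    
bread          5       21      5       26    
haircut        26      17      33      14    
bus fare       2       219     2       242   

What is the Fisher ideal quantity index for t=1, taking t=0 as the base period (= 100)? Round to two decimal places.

92.79

Laspeyres component (base-period weights):
ΣP(t=0)Q(t=1) = 9×60 + 5×26 + 26×14 + 2×242 = 540 + 130 + 364 + 484 = 1518
ΣP(t=0)Q(t=0) = 9×72 + 5×21 + 26×17 + 2×219 = 648 + 105 + 442 + 438 = 1633
L = 1518 / 1633 × 100 = 92.9577
Paasche component (current-period weights):
ΣP(t=1)Q(t=1) = 8×60 + 5×26 + 33×14 + 2×242 = 480 + 130 + 462 + 484 = 1556
ΣP(t=1)Q(t=0) = 8×72 + 5×21 + 33×17 + 2×219 = 576 + 105 + 561 + 438 = 1680
P = 1556 / 1680 × 100 = 92.6190
Fisher = √(L × P) = √(92.9577 × 92.6190) = 92.7882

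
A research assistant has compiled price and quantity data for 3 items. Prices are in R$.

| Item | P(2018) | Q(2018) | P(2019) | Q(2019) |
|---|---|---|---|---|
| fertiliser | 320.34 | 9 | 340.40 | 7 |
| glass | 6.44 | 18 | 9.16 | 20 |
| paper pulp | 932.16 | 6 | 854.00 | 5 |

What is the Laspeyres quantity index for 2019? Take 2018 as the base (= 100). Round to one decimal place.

Laspeyres quantity index uses base-period prices as weights.
ΣP(2018)·Q(2019) = 320.34×7 + 6.44×20 + 932.16×5 = 2242.38 + 128.8 + 4660.8 = 7031.98
ΣP(2018)·Q(2018) = 320.34×9 + 6.44×18 + 932.16×6 = 2883.06 + 115.92 + 5592.96 = 8591.94
Index = 7031.98 / 8591.94 × 100 = 81.8439

81.8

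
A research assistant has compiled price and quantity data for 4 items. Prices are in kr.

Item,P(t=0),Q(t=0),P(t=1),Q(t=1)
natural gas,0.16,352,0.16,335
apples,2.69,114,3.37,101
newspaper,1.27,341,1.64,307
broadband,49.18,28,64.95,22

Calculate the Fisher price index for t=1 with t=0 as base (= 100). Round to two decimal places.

Laspeyres component (base-period weights):
ΣP(t=1)Q(t=0) = 0.16×352 + 3.37×114 + 1.64×341 + 64.95×28 = 56.32 + 384.18 + 559.24 + 1818.6 = 2818.34
ΣP(t=0)Q(t=0) = 0.16×352 + 2.69×114 + 1.27×341 + 49.18×28 = 56.32 + 306.66 + 433.07 + 1377.04 = 2173.09
L = 2818.34 / 2173.09 × 100 = 129.6927
Paasche component (current-period weights):
ΣP(t=1)Q(t=1) = 0.16×335 + 3.37×101 + 1.64×307 + 64.95×22 = 53.6 + 340.37 + 503.48 + 1428.9 = 2326.35
ΣP(t=0)Q(t=1) = 0.16×335 + 2.69×101 + 1.27×307 + 49.18×22 = 53.6 + 271.69 + 389.89 + 1081.96 = 1797.14
P = 2326.35 / 1797.14 × 100 = 129.4473
Fisher = √(L × P) = √(129.6927 × 129.4473) = 129.5700

129.57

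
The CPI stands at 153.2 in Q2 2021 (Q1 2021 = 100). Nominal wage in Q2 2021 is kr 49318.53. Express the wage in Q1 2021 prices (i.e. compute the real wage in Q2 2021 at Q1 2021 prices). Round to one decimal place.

Real = Nominal ÷ (Index/100) = 49318.53 ÷ (153.2/100)
     = 49318.53 ÷ 1.532 = 32192.2520

32192.3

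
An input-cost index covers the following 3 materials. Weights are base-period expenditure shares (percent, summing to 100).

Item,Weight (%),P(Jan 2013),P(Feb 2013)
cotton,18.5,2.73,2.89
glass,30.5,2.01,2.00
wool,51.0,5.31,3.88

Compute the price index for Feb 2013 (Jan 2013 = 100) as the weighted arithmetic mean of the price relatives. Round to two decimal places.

cotton: 18.5 × (2.89/2.73) = 18.5 × 1.058608 = 19.5842
glass: 30.5 × (2.00/2.01) = 30.5 × 0.995025 = 30.3483
wool: 51.0 × (3.88/5.31) = 51.0 × 0.730697 = 37.2655
Index = Σ wᵢ·(p₁ᵢ/p₀ᵢ) = 19.5842 + 30.3483 + 37.2655 = 87.1980

87.20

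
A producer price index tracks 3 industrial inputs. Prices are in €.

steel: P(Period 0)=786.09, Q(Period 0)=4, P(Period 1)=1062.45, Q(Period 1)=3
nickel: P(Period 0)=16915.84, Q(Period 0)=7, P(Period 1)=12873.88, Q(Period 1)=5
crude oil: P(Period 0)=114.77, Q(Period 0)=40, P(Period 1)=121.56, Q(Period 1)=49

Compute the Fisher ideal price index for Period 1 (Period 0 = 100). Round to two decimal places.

Laspeyres component (base-period weights):
ΣP(Period 1)Q(Period 0) = 1062.45×4 + 12873.88×7 + 121.56×40 = 4249.8 + 90117.16 + 4862.4 = 99229.36
ΣP(Period 0)Q(Period 0) = 786.09×4 + 16915.84×7 + 114.77×40 = 3144.36 + 118410.88 + 4590.8 = 126146.04
L = 99229.36 / 126146.04 × 100 = 78.6623
Paasche component (current-period weights):
ΣP(Period 1)Q(Period 1) = 1062.45×3 + 12873.88×5 + 121.56×49 = 3187.35 + 64369.4 + 5956.44 = 73513.19
ΣP(Period 0)Q(Period 1) = 786.09×3 + 16915.84×5 + 114.77×49 = 2358.27 + 84579.2 + 5623.73 = 92561.2
P = 73513.19 / 92561.2 × 100 = 79.4212
Fisher = √(L × P) = √(78.6623 × 79.4212) = 79.0408

79.04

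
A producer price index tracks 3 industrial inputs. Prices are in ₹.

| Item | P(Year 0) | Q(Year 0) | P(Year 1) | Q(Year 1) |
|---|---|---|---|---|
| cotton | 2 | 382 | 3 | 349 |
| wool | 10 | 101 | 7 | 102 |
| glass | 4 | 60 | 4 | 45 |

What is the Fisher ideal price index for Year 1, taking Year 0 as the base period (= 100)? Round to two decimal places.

103.09

Laspeyres component (base-period weights):
ΣP(Year 1)Q(Year 0) = 3×382 + 7×101 + 4×60 = 1146 + 707 + 240 = 2093
ΣP(Year 0)Q(Year 0) = 2×382 + 10×101 + 4×60 = 764 + 1010 + 240 = 2014
L = 2093 / 2014 × 100 = 103.9225
Paasche component (current-period weights):
ΣP(Year 1)Q(Year 1) = 3×349 + 7×102 + 4×45 = 1047 + 714 + 180 = 1941
ΣP(Year 0)Q(Year 1) = 2×349 + 10×102 + 4×45 = 698 + 1020 + 180 = 1898
P = 1941 / 1898 × 100 = 102.2655
Fisher = √(L × P) = √(103.9225 × 102.2655) = 103.0907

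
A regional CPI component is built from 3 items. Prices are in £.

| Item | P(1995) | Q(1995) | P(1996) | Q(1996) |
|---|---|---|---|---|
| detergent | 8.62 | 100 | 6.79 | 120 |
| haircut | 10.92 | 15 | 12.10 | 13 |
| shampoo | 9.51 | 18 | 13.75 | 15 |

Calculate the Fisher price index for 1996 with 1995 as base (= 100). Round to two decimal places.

Laspeyres component (base-period weights):
ΣP(1996)Q(1995) = 6.79×100 + 12.10×15 + 13.75×18 = 679 + 181.5 + 247.5 = 1108
ΣP(1995)Q(1995) = 8.62×100 + 10.92×15 + 9.51×18 = 862 + 163.8 + 171.18 = 1196.98
L = 1108 / 1196.98 × 100 = 92.5663
Paasche component (current-period weights):
ΣP(1996)Q(1996) = 6.79×120 + 12.10×13 + 13.75×15 = 814.8 + 157.3 + 206.25 = 1178.35
ΣP(1995)Q(1996) = 8.62×120 + 10.92×13 + 9.51×15 = 1034.4 + 141.96 + 142.65 = 1319.01
P = 1178.35 / 1319.01 × 100 = 89.3359
Fisher = √(L × P) = √(92.5663 × 89.3359) = 90.9368

90.94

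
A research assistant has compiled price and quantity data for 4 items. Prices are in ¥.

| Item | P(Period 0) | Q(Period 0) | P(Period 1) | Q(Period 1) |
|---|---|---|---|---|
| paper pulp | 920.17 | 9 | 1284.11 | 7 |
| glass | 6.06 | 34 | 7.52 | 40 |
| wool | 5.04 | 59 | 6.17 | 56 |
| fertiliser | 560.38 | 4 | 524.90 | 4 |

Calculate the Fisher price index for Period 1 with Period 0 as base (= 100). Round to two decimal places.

128.46

Laspeyres component (base-period weights):
ΣP(Period 1)Q(Period 0) = 1284.11×9 + 7.52×34 + 6.17×59 + 524.90×4 = 11556.99 + 255.68 + 364.03 + 2099.6 = 14276.3
ΣP(Period 0)Q(Period 0) = 920.17×9 + 6.06×34 + 5.04×59 + 560.38×4 = 8281.53 + 206.04 + 297.36 + 2241.52 = 11026.45
L = 14276.3 / 11026.45 × 100 = 129.4732
Paasche component (current-period weights):
ΣP(Period 1)Q(Period 1) = 1284.11×7 + 7.52×40 + 6.17×56 + 524.90×4 = 8988.77 + 300.8 + 345.52 + 2099.6 = 11734.69
ΣP(Period 0)Q(Period 1) = 920.17×7 + 6.06×40 + 5.04×56 + 560.38×4 = 6441.19 + 242.4 + 282.24 + 2241.52 = 9207.35
P = 11734.69 / 9207.35 × 100 = 127.4492
Fisher = √(L × P) = √(129.4732 × 127.4492) = 128.4572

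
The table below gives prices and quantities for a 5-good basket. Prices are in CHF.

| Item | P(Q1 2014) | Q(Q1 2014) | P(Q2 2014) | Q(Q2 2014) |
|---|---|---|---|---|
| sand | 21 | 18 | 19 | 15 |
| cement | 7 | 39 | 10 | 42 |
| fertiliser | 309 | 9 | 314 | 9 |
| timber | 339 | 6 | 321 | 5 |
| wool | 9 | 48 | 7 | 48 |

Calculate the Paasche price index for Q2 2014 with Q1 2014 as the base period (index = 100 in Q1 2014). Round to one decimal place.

99.2

Paasche price index uses current-period quantities as weights.
ΣP(Q2 2014)·Q(Q2 2014) = 19×15 + 10×42 + 314×9 + 321×5 + 7×48 = 285 + 420 + 2826 + 1605 + 336 = 5472
ΣP(Q1 2014)·Q(Q2 2014) = 21×15 + 7×42 + 309×9 + 339×5 + 9×48 = 315 + 294 + 2781 + 1695 + 432 = 5517
Index = 5472 / 5517 × 100 = 99.1843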